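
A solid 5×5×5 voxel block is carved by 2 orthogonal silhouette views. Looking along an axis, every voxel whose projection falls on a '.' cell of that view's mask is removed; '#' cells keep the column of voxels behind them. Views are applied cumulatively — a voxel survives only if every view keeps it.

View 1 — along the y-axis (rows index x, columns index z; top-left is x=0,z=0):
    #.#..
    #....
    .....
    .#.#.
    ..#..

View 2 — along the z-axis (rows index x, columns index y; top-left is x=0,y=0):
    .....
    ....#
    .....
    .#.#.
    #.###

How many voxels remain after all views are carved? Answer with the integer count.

remaining voxels: 9

initial block: 5^3 = 125
  1. axis=1 (XZ plane), |mask|=6  ⇒  voxels=30
  2. axis=2 (XY plane), |mask|=7  ⇒  voxels=9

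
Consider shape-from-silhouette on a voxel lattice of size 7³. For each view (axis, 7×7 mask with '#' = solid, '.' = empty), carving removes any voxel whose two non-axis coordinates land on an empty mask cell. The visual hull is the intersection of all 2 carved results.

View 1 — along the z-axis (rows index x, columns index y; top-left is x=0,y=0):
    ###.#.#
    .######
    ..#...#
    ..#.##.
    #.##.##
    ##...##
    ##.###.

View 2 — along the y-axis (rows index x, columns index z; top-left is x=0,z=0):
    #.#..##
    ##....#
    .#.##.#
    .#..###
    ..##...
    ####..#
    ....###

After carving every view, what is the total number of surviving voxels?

start: 7×7×7 = 343 voxels
  1. axis=2 (XY plane), |mask|=30  ⇒  voxels=210
  2. axis=1 (XZ plane), |mask|=25  ⇒  voxels=103

|visual hull| = 103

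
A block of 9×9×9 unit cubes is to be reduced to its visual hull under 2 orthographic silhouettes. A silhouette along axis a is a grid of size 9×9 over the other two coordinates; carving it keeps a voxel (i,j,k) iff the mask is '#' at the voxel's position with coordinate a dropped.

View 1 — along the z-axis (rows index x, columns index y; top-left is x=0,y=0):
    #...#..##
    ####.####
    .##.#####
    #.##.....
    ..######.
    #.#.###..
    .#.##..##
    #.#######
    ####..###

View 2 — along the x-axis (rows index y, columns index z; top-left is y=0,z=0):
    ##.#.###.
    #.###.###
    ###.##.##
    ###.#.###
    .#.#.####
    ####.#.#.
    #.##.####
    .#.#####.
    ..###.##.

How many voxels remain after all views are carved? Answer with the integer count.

before carving: 729 voxels (9×9×9)
after view 1 [z-axis, 53 of 81 cells solid] → remaining = 477
after view 2 [x-axis, 57 of 81 cells solid] → remaining = 335

voxel count = 335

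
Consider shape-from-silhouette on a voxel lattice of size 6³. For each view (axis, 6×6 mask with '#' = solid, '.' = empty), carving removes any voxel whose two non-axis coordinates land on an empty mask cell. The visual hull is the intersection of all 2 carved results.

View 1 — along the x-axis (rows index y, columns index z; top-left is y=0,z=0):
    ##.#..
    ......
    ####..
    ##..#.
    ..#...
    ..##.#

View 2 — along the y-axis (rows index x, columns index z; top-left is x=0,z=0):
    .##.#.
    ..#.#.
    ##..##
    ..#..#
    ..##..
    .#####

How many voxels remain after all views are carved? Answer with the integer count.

40 voxels

before carving: 216 voxels (6×6×6)
V1 x: intersect with YZ mask (14 set) -- 84 left
V2 y: intersect with XZ mask (18 set) -- 40 left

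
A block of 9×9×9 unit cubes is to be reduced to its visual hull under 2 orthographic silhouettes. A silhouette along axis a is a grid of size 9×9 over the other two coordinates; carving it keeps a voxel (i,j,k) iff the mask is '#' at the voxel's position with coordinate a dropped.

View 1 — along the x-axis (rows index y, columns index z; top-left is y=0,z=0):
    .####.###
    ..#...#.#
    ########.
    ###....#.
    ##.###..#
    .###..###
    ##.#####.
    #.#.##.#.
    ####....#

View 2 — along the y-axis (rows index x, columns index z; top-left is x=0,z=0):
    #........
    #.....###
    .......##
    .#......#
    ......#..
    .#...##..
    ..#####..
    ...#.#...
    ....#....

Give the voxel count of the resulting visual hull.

start: 9×9×9 = 729 voxels
step 1: project along x, AND mask (51/81) → |grid| = 459
step 2: project along y, AND mask (21/81) → |grid| = 114

114 voxels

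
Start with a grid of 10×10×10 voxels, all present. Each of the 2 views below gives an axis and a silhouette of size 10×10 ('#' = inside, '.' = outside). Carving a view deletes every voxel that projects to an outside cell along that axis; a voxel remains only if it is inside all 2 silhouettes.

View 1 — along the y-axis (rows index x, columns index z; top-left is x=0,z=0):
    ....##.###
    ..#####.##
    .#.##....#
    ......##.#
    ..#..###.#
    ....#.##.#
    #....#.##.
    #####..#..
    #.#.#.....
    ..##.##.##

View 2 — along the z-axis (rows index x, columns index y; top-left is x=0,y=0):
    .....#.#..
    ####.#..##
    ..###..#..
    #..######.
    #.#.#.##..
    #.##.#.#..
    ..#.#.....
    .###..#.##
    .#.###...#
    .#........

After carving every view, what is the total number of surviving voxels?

206 voxels

initial block: 10^3 = 1000
V1 y: intersect with XZ mask (47 set) -- 470 left
V2 z: intersect with XY mask (44 set) -- 206 left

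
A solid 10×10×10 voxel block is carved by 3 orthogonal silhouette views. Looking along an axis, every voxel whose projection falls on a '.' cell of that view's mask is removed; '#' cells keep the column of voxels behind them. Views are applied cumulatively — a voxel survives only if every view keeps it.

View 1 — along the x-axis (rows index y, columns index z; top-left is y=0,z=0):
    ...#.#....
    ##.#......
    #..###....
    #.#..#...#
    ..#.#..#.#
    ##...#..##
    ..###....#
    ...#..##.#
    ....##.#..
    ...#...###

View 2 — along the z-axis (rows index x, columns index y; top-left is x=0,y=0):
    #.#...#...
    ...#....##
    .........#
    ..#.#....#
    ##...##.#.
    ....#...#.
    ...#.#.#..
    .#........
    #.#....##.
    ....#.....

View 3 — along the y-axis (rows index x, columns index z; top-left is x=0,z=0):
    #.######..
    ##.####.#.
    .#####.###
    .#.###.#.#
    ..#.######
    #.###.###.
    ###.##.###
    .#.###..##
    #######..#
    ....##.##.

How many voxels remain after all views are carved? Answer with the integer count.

full grid |V| = 1000
carve view 1 (along x, YZ-mask fill 37/100): 370 voxels remain
carve view 2 (along z, XY-mask fill 26/100): 94 voxels remain
carve view 3 (along y, XZ-mask fill 68/100): 69 voxels remain

69 voxels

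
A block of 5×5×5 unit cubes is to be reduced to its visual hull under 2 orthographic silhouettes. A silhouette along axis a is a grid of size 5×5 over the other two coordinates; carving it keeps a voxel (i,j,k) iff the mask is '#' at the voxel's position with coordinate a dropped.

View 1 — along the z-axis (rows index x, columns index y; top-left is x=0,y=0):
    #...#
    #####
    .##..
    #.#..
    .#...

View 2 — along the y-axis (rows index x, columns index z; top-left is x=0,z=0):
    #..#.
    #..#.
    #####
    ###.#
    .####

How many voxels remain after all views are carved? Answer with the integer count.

initial block: 5^3 = 125
after view 1 [z-axis, 12 of 25 cells solid] → remaining = 60
after view 2 [y-axis, 17 of 25 cells solid] → remaining = 36

|visual hull| = 36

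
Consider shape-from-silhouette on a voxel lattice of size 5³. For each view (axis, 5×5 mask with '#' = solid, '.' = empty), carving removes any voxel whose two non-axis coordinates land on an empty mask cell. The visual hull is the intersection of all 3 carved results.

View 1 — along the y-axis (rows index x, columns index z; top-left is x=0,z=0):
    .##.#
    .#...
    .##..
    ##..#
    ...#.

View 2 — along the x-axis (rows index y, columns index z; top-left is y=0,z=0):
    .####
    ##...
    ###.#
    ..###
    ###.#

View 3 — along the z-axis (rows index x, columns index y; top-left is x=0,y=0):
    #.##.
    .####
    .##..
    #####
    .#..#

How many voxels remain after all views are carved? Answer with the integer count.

full grid |V| = 125
step 1: project along y, AND mask (10/25) → |grid| = 50
step 2: project along x, AND mask (17/25) → |grid| = 37
step 3: project along z, AND mask (16/25) → |grid| = 25

voxel count = 25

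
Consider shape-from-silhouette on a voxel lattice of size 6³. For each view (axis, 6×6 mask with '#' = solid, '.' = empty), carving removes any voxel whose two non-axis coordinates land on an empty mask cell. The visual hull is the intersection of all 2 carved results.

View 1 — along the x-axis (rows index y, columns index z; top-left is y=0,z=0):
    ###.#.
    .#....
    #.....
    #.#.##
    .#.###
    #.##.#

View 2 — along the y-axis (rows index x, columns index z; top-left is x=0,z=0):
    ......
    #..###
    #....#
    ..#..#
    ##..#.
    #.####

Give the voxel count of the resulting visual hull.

start: 6×6×6 = 216 voxels
[1] x-view keeps 18 columns → grid now 108
[2] y-view keeps 16 columns → grid now 50

|visual hull| = 50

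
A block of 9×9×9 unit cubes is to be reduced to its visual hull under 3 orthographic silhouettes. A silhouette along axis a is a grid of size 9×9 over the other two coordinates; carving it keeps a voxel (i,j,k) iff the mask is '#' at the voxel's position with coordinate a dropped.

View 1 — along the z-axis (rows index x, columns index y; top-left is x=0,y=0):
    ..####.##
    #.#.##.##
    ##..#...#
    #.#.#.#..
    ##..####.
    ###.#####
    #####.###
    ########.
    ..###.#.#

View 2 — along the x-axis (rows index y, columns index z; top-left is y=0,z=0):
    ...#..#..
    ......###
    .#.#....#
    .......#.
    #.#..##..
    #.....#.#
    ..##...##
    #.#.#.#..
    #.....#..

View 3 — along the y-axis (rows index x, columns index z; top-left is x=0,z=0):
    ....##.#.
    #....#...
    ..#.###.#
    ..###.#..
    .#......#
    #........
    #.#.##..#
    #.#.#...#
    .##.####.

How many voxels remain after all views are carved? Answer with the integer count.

start: 9×9×9 = 729 voxels
step 1: project along z, AND mask (55/81) → |grid| = 495
step 2: project along x, AND mask (26/81) → |grid| = 165
step 3: project along y, AND mask (32/81) → |grid| = 59

voxel count = 59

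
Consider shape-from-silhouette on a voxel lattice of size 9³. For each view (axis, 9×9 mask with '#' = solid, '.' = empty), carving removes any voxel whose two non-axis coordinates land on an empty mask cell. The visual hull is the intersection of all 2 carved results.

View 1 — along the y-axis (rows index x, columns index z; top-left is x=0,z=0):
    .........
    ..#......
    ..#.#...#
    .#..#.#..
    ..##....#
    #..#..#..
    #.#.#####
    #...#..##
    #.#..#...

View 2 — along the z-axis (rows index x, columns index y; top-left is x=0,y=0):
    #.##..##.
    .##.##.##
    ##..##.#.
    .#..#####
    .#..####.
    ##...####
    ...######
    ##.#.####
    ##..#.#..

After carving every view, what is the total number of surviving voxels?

full grid |V| = 729
[1] y-view keeps 27 columns → grid now 243
[2] z-view keeps 50 columns → grid now 154

voxel count = 154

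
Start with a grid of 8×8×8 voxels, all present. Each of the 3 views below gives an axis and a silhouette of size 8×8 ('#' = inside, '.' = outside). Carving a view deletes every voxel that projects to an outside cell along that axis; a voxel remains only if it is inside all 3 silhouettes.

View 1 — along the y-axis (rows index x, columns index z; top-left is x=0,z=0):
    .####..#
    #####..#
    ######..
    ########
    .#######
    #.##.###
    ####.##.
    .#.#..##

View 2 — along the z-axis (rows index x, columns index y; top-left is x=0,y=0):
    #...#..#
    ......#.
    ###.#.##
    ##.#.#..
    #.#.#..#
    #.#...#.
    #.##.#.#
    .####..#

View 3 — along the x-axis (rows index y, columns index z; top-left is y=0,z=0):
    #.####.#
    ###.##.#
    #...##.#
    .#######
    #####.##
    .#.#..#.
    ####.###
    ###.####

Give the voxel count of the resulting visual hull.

135 voxels

start: 8×8×8 = 512 voxels
  1. axis=1 (XZ plane), |mask|=48  ⇒  voxels=384
  2. axis=2 (XY plane), |mask|=31  ⇒  voxels=185
  3. axis=0 (YZ plane), |mask|=47  ⇒  voxels=135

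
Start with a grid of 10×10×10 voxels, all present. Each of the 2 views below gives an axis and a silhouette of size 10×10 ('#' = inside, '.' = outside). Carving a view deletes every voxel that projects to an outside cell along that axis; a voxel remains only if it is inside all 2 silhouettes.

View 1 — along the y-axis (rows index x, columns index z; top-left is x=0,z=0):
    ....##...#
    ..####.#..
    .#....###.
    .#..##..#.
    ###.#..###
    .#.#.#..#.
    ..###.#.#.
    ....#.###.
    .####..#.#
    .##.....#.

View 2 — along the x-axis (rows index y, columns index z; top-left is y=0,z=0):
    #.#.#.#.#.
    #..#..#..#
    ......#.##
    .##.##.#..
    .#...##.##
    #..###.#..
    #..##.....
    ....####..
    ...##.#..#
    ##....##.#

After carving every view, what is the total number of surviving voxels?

before carving: 1000 voxels (10×10×10)
carve view 1 (along y, XZ-mask fill 45/100): 450 voxels remain
carve view 2 (along x, YZ-mask fill 43/100): 184 voxels remain

184 voxels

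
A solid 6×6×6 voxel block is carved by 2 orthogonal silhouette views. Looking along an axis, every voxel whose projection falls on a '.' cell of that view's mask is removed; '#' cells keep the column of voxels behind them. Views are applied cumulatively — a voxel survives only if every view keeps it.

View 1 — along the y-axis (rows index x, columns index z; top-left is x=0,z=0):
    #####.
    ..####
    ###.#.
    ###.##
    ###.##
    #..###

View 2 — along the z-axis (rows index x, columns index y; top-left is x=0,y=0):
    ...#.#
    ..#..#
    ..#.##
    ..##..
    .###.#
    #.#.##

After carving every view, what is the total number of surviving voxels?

start: 6×6×6 = 216 voxels
carve view 1 (along y, XZ-mask fill 27/36): 162 voxels remain
carve view 2 (along z, XY-mask fill 17/36): 76 voxels remain

remaining voxels: 76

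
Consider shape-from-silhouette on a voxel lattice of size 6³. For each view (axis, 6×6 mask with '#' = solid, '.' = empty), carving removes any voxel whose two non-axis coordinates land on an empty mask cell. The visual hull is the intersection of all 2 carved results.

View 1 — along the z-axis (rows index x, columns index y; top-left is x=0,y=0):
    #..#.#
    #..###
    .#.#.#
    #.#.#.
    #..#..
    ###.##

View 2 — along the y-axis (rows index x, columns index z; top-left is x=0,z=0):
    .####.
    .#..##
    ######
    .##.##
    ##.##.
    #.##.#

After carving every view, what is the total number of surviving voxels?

full grid |V| = 216
  1. axis=2 (XY plane), |mask|=20  ⇒  voxels=120
  2. axis=1 (XZ plane), |mask|=25  ⇒  voxels=82

remaining voxels: 82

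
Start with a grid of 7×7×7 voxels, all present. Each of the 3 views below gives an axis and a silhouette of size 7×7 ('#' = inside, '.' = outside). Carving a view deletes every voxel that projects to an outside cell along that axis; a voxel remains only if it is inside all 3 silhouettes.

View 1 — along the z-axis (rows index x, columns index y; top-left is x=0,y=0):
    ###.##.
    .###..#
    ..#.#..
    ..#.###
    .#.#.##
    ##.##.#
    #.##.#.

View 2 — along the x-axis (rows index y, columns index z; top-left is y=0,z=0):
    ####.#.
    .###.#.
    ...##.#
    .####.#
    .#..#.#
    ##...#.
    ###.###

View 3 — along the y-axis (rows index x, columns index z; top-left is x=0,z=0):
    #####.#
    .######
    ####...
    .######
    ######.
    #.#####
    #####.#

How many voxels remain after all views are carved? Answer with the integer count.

initial block: 7^3 = 343
carve view 1 (along z, XY-mask fill 28/49): 196 voxels remain
carve view 2 (along x, YZ-mask fill 29/49): 114 voxels remain
carve view 3 (along y, XZ-mask fill 40/49): 95 voxels remain

voxel count = 95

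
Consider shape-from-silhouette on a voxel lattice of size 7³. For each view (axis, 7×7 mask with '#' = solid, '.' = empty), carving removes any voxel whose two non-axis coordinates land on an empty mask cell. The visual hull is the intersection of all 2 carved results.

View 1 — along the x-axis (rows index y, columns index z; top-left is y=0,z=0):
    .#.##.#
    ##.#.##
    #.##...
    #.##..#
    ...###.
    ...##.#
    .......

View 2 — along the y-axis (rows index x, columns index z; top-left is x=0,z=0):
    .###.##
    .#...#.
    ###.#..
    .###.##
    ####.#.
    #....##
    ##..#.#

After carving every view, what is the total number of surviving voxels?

|visual hull| = 82

initial block: 7^3 = 343
step 1: project along x, AND mask (22/49) → |grid| = 154
step 2: project along y, AND mask (28/49) → |grid| = 82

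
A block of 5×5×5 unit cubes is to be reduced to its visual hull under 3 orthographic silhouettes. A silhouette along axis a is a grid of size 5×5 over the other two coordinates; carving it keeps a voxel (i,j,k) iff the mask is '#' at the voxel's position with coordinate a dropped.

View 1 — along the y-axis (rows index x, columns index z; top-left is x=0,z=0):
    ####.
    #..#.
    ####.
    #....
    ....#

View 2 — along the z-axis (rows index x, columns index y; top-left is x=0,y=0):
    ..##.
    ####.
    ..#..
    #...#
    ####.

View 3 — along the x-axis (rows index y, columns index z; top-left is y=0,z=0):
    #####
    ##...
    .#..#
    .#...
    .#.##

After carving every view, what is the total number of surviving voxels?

full grid |V| = 125
step 1: project along y, AND mask (12/25) → |grid| = 60
step 2: project along z, AND mask (13/25) → |grid| = 26
step 3: project along x, AND mask (13/25) → |grid| = 9

9 voxels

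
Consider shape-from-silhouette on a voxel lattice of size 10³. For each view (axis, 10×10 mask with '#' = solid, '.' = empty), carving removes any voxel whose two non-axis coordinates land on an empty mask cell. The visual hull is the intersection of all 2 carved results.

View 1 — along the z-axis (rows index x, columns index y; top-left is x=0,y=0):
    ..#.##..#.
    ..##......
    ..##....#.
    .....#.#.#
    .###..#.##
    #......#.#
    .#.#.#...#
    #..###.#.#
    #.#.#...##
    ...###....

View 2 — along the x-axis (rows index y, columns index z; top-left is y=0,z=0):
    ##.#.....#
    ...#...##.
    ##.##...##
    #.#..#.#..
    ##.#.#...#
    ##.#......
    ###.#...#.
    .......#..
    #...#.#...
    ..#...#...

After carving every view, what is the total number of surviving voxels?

139 voxels

start: 10×10×10 = 1000 voxels
[1] z-view keeps 39 columns → grid now 390
[2] x-view keeps 36 columns → grid now 139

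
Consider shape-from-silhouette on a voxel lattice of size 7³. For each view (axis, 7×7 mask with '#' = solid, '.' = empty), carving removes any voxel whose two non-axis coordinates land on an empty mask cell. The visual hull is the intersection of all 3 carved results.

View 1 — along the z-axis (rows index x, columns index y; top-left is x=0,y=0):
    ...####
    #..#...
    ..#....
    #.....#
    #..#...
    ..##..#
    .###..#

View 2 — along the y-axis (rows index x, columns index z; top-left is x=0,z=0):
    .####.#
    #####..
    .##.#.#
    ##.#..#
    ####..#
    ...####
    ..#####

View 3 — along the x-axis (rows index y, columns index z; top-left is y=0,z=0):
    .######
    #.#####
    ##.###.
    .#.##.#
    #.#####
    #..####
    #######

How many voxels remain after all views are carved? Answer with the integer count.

|visual hull| = 65

before carving: 343 voxels (7×7×7)
carve view 1 (along z, XY-mask fill 18/49): 126 voxels remain
carve view 2 (along y, XZ-mask fill 32/49): 84 voxels remain
carve view 3 (along x, YZ-mask fill 39/49): 65 voxels remain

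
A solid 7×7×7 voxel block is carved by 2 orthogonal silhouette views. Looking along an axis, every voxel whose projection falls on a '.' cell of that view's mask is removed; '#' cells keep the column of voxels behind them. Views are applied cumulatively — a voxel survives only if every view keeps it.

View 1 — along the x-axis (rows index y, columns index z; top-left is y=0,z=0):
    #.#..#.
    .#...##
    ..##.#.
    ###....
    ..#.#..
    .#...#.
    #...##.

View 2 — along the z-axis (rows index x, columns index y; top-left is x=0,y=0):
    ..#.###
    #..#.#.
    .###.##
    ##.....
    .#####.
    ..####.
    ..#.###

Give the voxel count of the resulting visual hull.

start: 7×7×7 = 343 voxels
carve view 1 (along x, YZ-mask fill 19/49): 133 voxels remain
carve view 2 (along z, XY-mask fill 27/49): 71 voxels remain

|visual hull| = 71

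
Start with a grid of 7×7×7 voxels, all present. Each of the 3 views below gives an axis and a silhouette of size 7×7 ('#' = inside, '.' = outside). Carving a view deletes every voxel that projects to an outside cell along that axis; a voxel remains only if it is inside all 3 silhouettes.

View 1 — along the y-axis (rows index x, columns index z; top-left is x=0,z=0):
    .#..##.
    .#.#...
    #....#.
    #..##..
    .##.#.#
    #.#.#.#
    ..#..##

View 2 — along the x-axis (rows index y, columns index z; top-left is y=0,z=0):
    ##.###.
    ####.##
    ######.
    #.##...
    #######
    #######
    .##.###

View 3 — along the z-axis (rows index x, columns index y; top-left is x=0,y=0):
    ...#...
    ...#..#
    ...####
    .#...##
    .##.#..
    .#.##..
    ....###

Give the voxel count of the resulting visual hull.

full grid |V| = 343
step 1: project along y, AND mask (21/49) → |grid| = 147
step 2: project along x, AND mask (39/49) → |grid| = 116
step 3: project along z, AND mask (19/49) → |grid| = 42

|visual hull| = 42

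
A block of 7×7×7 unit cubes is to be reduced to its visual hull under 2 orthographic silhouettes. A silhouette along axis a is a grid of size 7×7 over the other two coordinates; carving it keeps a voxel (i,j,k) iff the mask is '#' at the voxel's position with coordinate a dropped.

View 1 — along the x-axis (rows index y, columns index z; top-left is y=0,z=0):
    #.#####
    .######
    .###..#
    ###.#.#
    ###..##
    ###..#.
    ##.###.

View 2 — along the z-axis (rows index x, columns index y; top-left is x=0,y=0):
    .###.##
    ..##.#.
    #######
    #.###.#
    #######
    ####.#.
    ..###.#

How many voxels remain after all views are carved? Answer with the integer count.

before carving: 343 voxels (7×7×7)
step 1: project along x, AND mask (35/49) → |grid| = 245
step 2: project along z, AND mask (36/49) → |grid| = 176

|visual hull| = 176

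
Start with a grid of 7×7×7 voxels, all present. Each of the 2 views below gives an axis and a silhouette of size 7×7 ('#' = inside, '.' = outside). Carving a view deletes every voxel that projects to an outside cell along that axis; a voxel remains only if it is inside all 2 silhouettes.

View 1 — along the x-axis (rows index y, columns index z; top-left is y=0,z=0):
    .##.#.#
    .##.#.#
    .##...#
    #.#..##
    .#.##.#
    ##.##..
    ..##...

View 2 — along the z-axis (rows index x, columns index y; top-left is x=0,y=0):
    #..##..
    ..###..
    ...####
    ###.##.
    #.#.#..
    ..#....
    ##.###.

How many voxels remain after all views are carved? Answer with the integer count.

remaining voxels: 90

start: 7×7×7 = 343 voxels
step 1: project along x, AND mask (25/49) → |grid| = 175
step 2: project along z, AND mask (24/49) → |grid| = 90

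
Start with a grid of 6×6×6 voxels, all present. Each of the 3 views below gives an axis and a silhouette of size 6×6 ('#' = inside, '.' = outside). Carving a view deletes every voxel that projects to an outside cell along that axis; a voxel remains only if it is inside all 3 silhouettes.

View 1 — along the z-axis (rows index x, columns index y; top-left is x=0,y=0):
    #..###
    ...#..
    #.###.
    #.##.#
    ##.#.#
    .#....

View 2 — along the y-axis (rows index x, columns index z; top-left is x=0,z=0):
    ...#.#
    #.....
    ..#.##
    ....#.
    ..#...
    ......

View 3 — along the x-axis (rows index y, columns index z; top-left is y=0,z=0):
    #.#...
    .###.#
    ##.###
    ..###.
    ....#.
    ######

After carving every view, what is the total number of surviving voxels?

initial block: 6^3 = 216
step 1: project along z, AND mask (18/36) → |grid| = 108
step 2: project along y, AND mask (8/36) → |grid| = 29
step 3: project along x, AND mask (21/36) → |grid| = 16

16 voxels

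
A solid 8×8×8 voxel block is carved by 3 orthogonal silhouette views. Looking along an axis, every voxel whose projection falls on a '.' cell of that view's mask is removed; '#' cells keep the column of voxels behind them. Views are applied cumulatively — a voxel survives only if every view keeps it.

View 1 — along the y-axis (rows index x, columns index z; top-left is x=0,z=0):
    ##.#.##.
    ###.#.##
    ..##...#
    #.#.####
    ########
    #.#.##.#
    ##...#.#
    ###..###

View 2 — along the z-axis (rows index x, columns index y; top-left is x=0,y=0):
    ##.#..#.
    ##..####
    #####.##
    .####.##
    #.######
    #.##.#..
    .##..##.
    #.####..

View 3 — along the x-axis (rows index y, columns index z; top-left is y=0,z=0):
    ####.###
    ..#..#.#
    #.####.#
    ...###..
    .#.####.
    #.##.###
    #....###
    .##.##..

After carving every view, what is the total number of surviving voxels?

remaining voxels: 143

before carving: 512 voxels (8×8×8)
[1] y-view keeps 43 columns → grid now 344
[2] z-view keeps 43 columns → grid now 235
[3] x-view keeps 38 columns → grid now 143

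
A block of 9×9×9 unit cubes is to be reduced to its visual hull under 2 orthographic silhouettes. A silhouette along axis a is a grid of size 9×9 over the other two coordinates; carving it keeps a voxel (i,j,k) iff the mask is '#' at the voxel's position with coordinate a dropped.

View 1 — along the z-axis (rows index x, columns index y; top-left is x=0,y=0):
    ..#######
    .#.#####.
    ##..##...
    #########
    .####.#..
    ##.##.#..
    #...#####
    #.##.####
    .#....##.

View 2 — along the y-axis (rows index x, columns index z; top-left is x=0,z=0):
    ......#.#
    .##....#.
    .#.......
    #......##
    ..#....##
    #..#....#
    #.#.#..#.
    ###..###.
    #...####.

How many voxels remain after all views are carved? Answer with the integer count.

before carving: 729 voxels (9×9×9)
carve view 1 (along z, XY-mask fill 52/81): 468 voxels remain
carve view 2 (along y, XZ-mask fill 30/81): 174 voxels remain

voxel count = 174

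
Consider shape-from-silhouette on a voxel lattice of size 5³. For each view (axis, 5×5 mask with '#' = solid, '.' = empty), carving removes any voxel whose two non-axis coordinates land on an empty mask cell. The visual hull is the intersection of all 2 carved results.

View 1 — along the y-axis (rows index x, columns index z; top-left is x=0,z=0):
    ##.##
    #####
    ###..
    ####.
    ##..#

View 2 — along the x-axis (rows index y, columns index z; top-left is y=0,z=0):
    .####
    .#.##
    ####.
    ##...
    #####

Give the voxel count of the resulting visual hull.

full grid |V| = 125
V1 y: intersect with XZ mask (19 set) -- 95 left
V2 x: intersect with YZ mask (18 set) -- 70 left

remaining voxels: 70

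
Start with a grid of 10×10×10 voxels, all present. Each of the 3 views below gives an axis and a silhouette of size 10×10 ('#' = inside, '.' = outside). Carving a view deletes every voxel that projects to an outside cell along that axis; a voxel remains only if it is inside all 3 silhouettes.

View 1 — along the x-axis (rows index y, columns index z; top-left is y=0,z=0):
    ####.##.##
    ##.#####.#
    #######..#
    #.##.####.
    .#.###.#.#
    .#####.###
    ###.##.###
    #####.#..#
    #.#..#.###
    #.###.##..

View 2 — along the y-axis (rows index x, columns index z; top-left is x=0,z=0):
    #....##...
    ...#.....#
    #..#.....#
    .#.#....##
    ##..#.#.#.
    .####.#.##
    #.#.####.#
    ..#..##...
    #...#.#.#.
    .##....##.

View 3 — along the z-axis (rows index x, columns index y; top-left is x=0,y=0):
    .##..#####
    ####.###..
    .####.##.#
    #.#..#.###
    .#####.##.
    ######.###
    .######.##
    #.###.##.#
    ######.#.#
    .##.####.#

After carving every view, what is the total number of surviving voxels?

remaining voxels: 224

before carving: 1000 voxels (10×10×10)
V1 x: intersect with YZ mask (72 set) -- 720 left
V2 y: intersect with XZ mask (42 set) -- 299 left
V3 z: intersect with XY mask (73 set) -- 224 left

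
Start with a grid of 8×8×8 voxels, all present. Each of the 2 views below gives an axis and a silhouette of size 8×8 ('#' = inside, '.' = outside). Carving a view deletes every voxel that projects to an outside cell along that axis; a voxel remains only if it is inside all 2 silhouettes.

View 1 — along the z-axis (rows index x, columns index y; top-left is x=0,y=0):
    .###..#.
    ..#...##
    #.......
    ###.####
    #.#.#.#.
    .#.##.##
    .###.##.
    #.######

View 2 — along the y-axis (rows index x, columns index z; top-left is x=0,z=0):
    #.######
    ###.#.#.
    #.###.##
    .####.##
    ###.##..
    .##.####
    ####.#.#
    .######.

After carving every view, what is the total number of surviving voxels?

remaining voxels: 213

before carving: 512 voxels (8×8×8)
V1 z: intersect with XY mask (36 set) -- 288 left
V2 y: intersect with XZ mask (47 set) -- 213 left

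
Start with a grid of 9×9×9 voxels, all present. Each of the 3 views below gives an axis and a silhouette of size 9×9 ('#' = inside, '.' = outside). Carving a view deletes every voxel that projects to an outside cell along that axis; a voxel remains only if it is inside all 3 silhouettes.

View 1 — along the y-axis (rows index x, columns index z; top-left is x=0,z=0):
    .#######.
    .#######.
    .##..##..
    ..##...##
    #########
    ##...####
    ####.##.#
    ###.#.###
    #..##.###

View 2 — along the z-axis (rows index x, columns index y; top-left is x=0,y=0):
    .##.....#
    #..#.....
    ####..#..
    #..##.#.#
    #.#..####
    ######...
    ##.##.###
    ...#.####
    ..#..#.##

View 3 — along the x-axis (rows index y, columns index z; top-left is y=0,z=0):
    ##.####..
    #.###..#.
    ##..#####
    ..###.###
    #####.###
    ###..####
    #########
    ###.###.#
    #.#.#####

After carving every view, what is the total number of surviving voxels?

206 voxels

full grid |V| = 729
after view 1 [y-axis, 57 of 81 cells solid] → remaining = 513
after view 2 [z-axis, 43 of 81 cells solid] → remaining = 273
after view 3 [x-axis, 62 of 81 cells solid] → remaining = 206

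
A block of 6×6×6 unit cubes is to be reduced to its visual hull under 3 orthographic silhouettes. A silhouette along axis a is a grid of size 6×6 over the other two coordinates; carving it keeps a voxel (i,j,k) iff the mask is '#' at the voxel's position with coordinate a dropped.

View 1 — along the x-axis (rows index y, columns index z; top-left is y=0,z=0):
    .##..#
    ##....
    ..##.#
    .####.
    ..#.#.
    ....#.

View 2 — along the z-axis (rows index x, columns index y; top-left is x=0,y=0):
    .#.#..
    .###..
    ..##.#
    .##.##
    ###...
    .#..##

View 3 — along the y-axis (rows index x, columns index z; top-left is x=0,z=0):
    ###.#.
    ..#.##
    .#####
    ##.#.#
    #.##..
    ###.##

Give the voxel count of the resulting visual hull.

full grid |V| = 216
V1 x: intersect with YZ mask (15 set) -- 90 left
V2 z: intersect with XY mask (18 set) -- 44 left
V3 y: intersect with XZ mask (24 set) -- 30 left

30 voxels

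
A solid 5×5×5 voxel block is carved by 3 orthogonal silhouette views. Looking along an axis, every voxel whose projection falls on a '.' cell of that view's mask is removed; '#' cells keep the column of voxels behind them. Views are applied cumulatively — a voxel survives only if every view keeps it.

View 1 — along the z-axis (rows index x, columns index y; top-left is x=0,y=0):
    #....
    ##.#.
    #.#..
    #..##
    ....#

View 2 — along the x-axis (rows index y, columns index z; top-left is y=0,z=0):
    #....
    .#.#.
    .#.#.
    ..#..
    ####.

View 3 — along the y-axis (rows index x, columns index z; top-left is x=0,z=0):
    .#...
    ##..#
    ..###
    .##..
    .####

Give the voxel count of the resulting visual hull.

voxel count = 9

start: 5×5×5 = 125 voxels
carve view 1 (along z, XY-mask fill 10/25): 50 voxels remain
carve view 2 (along x, YZ-mask fill 10/25): 18 voxels remain
carve view 3 (along y, XZ-mask fill 13/25): 9 voxels remain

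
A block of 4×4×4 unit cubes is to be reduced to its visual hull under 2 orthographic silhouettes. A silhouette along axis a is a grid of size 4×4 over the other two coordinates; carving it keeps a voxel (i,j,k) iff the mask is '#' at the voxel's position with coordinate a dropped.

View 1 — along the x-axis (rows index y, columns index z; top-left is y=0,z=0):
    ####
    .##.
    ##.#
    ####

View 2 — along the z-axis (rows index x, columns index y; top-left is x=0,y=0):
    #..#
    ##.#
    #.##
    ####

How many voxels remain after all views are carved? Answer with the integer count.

voxel count = 42

before carving: 64 voxels (4×4×4)
[1] x-view keeps 13 columns → grid now 52
[2] z-view keeps 12 columns → grid now 42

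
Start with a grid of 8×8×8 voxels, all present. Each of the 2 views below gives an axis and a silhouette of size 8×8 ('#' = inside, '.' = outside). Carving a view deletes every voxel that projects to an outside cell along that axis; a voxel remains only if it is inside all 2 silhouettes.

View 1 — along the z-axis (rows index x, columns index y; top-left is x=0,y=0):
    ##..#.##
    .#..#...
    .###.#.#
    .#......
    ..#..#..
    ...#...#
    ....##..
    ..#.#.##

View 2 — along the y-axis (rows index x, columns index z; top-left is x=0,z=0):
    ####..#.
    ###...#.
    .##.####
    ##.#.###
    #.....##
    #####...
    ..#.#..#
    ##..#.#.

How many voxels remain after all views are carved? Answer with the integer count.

before carving: 512 voxels (8×8×8)
step 1: project along z, AND mask (23/64) → |grid| = 184
step 2: project along y, AND mask (36/64) → |grid| = 107

remaining voxels: 107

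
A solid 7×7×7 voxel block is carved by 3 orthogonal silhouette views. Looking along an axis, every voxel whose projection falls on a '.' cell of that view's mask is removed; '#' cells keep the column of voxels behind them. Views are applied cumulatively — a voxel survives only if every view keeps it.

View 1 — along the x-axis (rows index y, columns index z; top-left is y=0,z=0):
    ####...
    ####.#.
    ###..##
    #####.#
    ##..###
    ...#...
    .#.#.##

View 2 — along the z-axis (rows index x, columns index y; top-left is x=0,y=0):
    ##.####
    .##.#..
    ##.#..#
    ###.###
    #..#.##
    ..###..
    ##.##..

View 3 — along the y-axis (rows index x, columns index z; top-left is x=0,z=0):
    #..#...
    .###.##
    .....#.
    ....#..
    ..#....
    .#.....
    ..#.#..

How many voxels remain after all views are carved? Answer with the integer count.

initial block: 7^3 = 343
carve view 1 (along x, YZ-mask fill 30/49): 210 voxels remain
carve view 2 (along z, XY-mask fill 30/49): 134 voxels remain
carve view 3 (along y, XZ-mask fill 13/49): 33 voxels remain

remaining voxels: 33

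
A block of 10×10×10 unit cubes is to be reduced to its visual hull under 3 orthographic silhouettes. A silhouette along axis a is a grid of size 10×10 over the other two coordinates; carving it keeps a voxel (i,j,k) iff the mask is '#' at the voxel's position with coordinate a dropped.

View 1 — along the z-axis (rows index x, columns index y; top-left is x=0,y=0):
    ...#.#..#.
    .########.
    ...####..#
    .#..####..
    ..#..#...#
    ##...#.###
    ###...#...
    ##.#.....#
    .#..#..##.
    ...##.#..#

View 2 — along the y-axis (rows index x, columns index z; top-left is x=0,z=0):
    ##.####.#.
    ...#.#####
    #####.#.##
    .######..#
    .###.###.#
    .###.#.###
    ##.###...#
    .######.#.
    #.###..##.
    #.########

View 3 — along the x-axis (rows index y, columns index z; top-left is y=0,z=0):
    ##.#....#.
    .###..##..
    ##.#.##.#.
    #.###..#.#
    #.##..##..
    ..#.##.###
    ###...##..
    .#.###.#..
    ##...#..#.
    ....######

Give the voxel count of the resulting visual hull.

166 voxels

initial block: 10^3 = 1000
carve view 1 (along z, XY-mask fill 46/100): 460 voxels remain
carve view 2 (along y, XZ-mask fill 70/100): 319 voxels remain
carve view 3 (along x, YZ-mask fill 52/100): 166 voxels remain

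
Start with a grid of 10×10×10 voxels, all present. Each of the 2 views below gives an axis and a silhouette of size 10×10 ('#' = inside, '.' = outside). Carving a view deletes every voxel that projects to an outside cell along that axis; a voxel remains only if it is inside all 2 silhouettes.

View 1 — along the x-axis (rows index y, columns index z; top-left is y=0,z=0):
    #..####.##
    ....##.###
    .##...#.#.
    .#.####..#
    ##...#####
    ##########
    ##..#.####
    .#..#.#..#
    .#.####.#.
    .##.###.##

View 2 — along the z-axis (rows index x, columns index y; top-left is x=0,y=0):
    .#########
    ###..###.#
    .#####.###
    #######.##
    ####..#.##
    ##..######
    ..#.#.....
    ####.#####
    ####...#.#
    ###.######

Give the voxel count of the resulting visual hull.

start: 10×10×10 = 1000 voxels
  1. axis=0 (YZ plane), |mask|=63  ⇒  voxels=630
  2. axis=2 (XY plane), |mask|=74  ⇒  voxels=460

|visual hull| = 460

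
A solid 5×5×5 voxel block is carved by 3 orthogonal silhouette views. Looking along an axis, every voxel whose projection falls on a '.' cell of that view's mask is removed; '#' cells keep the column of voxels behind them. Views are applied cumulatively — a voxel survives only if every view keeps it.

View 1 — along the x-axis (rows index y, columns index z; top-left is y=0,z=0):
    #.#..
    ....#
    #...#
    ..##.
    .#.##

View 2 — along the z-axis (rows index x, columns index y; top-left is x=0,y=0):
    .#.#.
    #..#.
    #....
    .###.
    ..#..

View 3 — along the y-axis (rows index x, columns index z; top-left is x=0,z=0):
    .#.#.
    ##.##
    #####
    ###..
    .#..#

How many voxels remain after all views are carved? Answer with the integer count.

|visual hull| = 8

full grid |V| = 125
after view 1 [x-axis, 10 of 25 cells solid] → remaining = 50
after view 2 [z-axis, 9 of 25 cells solid] → remaining = 16
after view 3 [y-axis, 16 of 25 cells solid] → remaining = 8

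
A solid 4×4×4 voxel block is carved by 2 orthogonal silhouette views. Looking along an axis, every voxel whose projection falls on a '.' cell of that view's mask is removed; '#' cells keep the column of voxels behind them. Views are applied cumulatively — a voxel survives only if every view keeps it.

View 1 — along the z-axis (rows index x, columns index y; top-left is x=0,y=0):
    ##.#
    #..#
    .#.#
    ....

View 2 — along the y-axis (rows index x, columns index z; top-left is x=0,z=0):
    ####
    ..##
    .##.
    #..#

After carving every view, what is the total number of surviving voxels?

20 voxels

before carving: 64 voxels (4×4×4)
carve view 1 (along z, XY-mask fill 7/16): 28 voxels remain
carve view 2 (along y, XZ-mask fill 10/16): 20 voxels remain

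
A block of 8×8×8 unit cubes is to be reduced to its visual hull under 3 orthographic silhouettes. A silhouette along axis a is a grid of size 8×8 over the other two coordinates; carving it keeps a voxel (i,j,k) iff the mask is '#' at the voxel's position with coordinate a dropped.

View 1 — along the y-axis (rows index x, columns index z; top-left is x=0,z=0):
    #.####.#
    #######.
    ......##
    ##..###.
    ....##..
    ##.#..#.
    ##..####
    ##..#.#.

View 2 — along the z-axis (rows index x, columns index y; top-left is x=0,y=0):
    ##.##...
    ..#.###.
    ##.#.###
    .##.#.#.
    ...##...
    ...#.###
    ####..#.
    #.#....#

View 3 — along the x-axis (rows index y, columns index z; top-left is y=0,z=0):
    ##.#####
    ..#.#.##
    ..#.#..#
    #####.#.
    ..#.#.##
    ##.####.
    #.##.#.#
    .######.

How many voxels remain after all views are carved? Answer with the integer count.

full grid |V| = 512
  1. axis=1 (XZ plane), |mask|=36  ⇒  voxels=288
  2. axis=2 (XY plane), |mask|=32  ⇒  voxels=146
  3. axis=0 (YZ plane), |mask|=41  ⇒  voxels=86

voxel count = 86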